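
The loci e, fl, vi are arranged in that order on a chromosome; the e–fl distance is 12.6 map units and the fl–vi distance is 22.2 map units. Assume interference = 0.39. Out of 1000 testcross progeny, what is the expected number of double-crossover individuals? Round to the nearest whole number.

17

Map distances give recombination frequencies of 0.126 and 0.222 for the two intervals.
With interference 0.39 (so coincidence = 0.61), expected double-crossover frequency = 0.126 × 0.222 × 0.61 = 0.01706.
Expected number = 0.01706 × 1000 = 17.06 ≈ 17.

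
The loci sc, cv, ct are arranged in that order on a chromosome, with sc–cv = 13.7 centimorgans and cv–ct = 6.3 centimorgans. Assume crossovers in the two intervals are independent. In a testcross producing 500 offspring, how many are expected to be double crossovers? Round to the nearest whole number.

4

Map distances give recombination frequencies of 0.137 and 0.063 for the two intervals.
With no interference, expected double-crossover frequency = 0.137 × 0.063 = 0.00863.
Expected number = 0.00863 × 500 = 4.32 ≈ 4.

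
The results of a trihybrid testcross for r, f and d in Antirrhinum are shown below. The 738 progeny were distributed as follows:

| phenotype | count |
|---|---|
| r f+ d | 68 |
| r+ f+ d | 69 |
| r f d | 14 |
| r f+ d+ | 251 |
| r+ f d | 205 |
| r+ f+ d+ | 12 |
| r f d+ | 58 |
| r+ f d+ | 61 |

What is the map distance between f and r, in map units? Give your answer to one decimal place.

20.7 map units

The two most frequent reciprocal classes, r f+ d+ and r+ f d, are the parental types, so the F1 was r f+ d+ / r+ f d.
The two rarest classes, r+ f+ d+ and r f d, are the double crossovers. Comparing them with the parentals, only the r allele has switched, so r is the middle locus and the order is d – r – f.
Crossovers in the r–f interval produce the single-crossover classes r f d+ and r+ f+ d (58 + 69 = 127) plus the double crossovers (26).
RF(r–f) = (127 + 26) / 738 = 153/738 = 0.2073 → 20.7 map units.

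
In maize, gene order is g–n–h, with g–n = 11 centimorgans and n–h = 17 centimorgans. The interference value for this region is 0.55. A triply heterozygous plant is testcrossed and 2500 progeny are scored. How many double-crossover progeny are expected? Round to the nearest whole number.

21

Map distances give recombination frequencies of 0.110 and 0.170 for the two intervals.
With interference 0.55 (so coincidence = 0.45), expected double-crossover frequency = 0.110 × 0.170 × 0.45 = 0.00842.
Expected number = 0.00842 × 2500 = 21.04 ≈ 21.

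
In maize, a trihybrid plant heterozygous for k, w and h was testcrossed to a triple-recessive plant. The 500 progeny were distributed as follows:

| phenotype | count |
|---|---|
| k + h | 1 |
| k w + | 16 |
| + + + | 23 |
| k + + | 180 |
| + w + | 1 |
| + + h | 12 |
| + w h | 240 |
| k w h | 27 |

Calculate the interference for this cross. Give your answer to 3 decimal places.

0.359

The two most frequent reciprocal classes, k + + and + w h, are the parental types, so the F1 was k + + / + w h.
The two rarest classes, k + h and + w +, are the double crossovers. Comparing them with the parentals, only the h allele has switched, so h is the middle locus and the order is w – h – k.
w–h: (28 + 2)/500 = 0.0600; h–k: (50 + 2)/500 = 0.1040.
Expected DCO frequency = 0.0600 × 0.1040 ≈ 0.00624; observed = 2/500 ≈ 0.00400.
Coefficient of coincidence = 0.00400/0.00624 ≈ 0.641; interference = 1 − 0.641 = 0.359.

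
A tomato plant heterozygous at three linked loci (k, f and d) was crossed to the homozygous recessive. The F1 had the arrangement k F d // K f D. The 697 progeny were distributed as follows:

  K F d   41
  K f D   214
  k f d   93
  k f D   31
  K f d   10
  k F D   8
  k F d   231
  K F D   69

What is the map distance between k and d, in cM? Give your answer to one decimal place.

The two rarest classes, k F D and K f d, are the double crossovers. Comparing them with the parentals, only the d allele has switched, so d is the middle locus and the order is k – d – f.
Crossovers in the k–d interval produce the single-crossover classes K F d and k f D (41 + 31 = 72) plus the double crossovers (18).
RF(k–d) = (72 + 18) / 697 = 90/697 = 0.1291 → 12.9 cM.

12.9 cM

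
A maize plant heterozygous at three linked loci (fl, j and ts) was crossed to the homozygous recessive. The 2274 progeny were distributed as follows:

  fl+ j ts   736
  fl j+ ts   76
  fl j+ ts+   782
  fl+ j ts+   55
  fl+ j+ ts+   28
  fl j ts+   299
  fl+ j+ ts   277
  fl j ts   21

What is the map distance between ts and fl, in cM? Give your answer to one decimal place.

The two most frequent reciprocal classes, fl+ j ts and fl j+ ts+, are the parental types, so the F1 was fl+ j ts / fl j+ ts+.
The two rarest classes, fl j ts and fl+ j+ ts+, are the double crossovers. Comparing them with the parentals, only the fl allele has switched, so fl is the middle locus and the order is ts – fl – j.
Crossovers in the ts–fl interval produce the single-crossover classes fl+ j ts+ and fl j+ ts (55 + 76 = 131) plus the double crossovers (49).
RF(ts–fl) = (131 + 49) / 2274 = 180/2274 = 0.0792 → 7.9 cM.

7.9 cM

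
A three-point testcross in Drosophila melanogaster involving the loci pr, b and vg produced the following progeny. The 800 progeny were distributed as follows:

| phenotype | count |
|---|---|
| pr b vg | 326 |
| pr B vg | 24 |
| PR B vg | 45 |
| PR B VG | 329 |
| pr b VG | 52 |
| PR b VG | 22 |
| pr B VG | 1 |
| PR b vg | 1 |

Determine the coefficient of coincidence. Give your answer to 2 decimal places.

0.34

The two most frequent reciprocal classes, PR B VG and pr b vg, are the parental types, so the F1 was PR B VG / pr b vg.
The two rarest classes, pr B VG and PR b vg, are the double crossovers. Comparing them with the parentals, only the pr allele has switched, so pr is the middle locus and the order is vg – pr – b.
vg–pr: (97 + 2)/800 = 0.1237; pr–b: (46 + 2)/800 = 0.0600.
Expected DCO frequency = 0.1237 × 0.0600 ≈ 0.00742; observed = 2/800 ≈ 0.00250.
Coefficient of coincidence = 0.00250/0.00742 ≈ 0.34.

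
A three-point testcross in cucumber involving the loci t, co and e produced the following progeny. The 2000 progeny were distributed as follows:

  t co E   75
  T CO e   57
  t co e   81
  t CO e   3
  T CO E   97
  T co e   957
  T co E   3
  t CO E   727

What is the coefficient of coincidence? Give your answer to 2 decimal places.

0.47

The two most frequent reciprocal classes, t CO E and T co e, are the parental types, so the F1 was t CO E / T co e.
The two rarest classes, t CO e and T co E, are the double crossovers. Comparing them with the parentals, only the e allele has switched, so e is the middle locus and the order is t – e – co.
t–e: (178 + 6)/2000 = 0.0920; e–co: (132 + 6)/2000 = 0.0690.
Expected DCO frequency = 0.0920 × 0.0690 ≈ 0.00635; observed = 6/2000 ≈ 0.00300.
Coefficient of coincidence = 0.00300/0.00635 ≈ 0.47.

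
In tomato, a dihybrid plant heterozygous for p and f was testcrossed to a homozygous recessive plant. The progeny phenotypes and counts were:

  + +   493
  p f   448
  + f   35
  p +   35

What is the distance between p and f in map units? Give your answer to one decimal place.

The two most frequent classes, + + (493) and p f (448), are the parental types, so the F1 was + + / p f.
The recombinant classes are + f and p +: 35 + 35 = 70.
Recombination frequency = 70/1011 = 0.0692 ≈ 6.9%, i.e. 6.9 map units.

6.9 map units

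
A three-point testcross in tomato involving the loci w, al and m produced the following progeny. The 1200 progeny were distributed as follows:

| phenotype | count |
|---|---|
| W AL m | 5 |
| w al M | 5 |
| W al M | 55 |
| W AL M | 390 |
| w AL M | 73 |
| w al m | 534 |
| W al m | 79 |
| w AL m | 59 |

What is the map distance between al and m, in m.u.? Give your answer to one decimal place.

The two most frequent reciprocal classes, W AL M and w al m, are the parental types, so the F1 was W AL M / w al m.
The two rarest classes, W AL m and w al M, are the double crossovers. Comparing them with the parentals, only the m allele has switched, so m is the middle locus and the order is al – m – w.
Crossovers in the al–m interval produce the single-crossover classes W al M and w AL m (55 + 59 = 114) plus the double crossovers (10).
RF(al–m) = (114 + 10) / 1200 = 124/1200 = 0.1033 → 10.3 m.u.

10.3 m.u.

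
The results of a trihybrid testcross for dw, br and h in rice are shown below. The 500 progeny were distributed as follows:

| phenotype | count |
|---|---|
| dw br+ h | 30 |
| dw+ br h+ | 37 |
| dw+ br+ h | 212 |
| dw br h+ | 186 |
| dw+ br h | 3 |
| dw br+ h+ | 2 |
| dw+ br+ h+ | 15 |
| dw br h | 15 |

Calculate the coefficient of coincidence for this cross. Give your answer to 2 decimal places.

The two most frequent reciprocal classes, dw+ br+ h and dw br h+, are the parental types, so the F1 was dw+ br+ h / dw br h+.
The two rarest classes, dw+ br h and dw br+ h+, are the double crossovers. Comparing them with the parentals, only the br allele has switched, so br is the middle locus and the order is dw – br – h.
dw–br: (67 + 5)/500 = 0.1440; br–h: (30 + 5)/500 = 0.0700.
Expected DCO frequency = 0.1440 × 0.0700 ≈ 0.01008; observed = 5/500 ≈ 0.01000.
Coefficient of coincidence = 0.01000/0.01008 ≈ 0.99.

0.99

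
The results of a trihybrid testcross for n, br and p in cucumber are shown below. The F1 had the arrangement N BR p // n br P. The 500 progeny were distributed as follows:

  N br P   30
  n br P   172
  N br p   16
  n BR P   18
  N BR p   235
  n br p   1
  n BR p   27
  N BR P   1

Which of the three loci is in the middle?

The two rarest classes, N BR P and n br p, are the double crossovers. Comparing them with the parentals, only the p allele has switched, so p is the middle locus and the order is n – p – br.

p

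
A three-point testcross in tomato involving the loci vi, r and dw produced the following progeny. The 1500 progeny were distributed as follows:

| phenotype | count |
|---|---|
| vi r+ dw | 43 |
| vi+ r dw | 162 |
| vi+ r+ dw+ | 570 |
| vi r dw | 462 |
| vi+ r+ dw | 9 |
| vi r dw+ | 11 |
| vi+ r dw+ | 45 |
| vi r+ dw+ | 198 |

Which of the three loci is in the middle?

The two most frequent reciprocal classes, vi+ r+ dw+ and vi r dw, are the parental types, so the F1 was vi+ r+ dw+ / vi r dw.
The two rarest classes, vi+ r+ dw and vi r dw+, are the double crossovers. Comparing them with the parentals, only the dw allele has switched, so dw is the middle locus and the order is vi – dw – r.

dw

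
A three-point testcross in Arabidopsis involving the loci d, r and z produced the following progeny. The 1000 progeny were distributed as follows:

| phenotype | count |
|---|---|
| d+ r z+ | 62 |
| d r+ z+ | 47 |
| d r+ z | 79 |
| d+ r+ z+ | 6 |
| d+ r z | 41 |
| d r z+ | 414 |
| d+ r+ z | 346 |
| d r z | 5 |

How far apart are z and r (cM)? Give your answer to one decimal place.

The two most frequent reciprocal classes, d r z+ and d+ r+ z, are the parental types, so the F1 was d r z+ / d+ r+ z.
The two rarest classes, d r z and d+ r+ z+, are the double crossovers. Comparing them with the parentals, only the z allele has switched, so z is the middle locus and the order is r – z – d.
Crossovers in the r–z interval produce the single-crossover classes d r+ z+ and d+ r z (47 + 41 = 88) plus the double crossovers (11).
RF(r–z) = (88 + 11) / 1000 = 99/1000 = 0.0990 → 9.9 cM.

9.9 cM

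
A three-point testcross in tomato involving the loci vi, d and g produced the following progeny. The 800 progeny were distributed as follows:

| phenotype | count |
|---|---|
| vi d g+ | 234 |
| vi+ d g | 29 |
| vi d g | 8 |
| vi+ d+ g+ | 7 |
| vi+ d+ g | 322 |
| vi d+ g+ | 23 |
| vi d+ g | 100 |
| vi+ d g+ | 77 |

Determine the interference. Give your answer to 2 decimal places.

0.07

The two most frequent reciprocal classes, vi d g+ and vi+ d+ g, are the parental types, so the F1 was vi d g+ / vi+ d+ g.
The two rarest classes, vi d g and vi+ d+ g+, are the double crossovers. Comparing them with the parentals, only the g allele has switched, so g is the middle locus and the order is d – g – vi.
d–g: (52 + 15)/800 = 0.0838; g–vi: (177 + 15)/800 = 0.2400.
Expected DCO frequency = 0.0838 × 0.2400 ≈ 0.02011; observed = 15/800 ≈ 0.01875.
Coefficient of coincidence = 0.01875/0.02011 ≈ 0.93; interference = 1 − 0.93 = 0.07.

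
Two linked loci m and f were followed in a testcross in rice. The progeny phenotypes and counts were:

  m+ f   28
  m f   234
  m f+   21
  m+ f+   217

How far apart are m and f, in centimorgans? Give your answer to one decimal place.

The two most frequent classes, m+ f+ (217) and m f (234), are the parental types, so the F1 was m+ f+ / m f.
The recombinant classes are m+ f and m f+: 28 + 21 = 49.
Recombination frequency = 49/500 = 0.0980 ≈ 9.8%, i.e. 9.8 centimorgans.

9.8 centimorgans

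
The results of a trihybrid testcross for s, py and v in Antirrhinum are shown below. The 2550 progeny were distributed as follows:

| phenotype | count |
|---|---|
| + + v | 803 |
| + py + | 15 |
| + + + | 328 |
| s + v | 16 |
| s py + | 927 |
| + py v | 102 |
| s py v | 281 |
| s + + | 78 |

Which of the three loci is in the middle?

s

The two most frequent reciprocal classes, + + v and s py +, are the parental types, so the F1 was + + v / s py +.
The two rarest classes, s + v and + py +, are the double crossovers. Comparing them with the parentals, only the s allele has switched, so s is the middle locus and the order is v – s – py.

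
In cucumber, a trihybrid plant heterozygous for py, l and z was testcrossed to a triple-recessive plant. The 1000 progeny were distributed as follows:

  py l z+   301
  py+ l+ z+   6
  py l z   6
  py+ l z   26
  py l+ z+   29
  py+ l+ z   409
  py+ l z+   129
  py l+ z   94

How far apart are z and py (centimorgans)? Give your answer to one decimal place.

The two most frequent reciprocal classes, py l z+ and py+ l+ z, are the parental types, so the F1 was py l z+ / py+ l+ z.
The two rarest classes, py l z and py+ l+ z+, are the double crossovers. Comparing them with the parentals, only the z allele has switched, so z is the middle locus and the order is l – z – py.
Crossovers in the z–py interval produce the single-crossover classes py+ l z+ and py l+ z (129 + 94 = 223) plus the double crossovers (12).
RF(z–py) = (223 + 12) / 1000 = 235/1000 = 0.2350 → 23.5 centimorgans.

23.5 centimorgans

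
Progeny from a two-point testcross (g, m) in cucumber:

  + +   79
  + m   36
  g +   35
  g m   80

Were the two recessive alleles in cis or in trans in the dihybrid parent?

The two most frequent classes are + + (79) and g m (80); these are the parental (non-recombinant) types.
So the F1 carried + + on one chromosome and g m on the other — the recessive alleles are on the same chromosome (cis / coupling).

cis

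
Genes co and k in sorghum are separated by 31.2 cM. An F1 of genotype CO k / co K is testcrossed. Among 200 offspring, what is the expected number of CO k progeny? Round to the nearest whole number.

69

A map distance of 31.2 cM corresponds to a recombination frequency of 0.312.
The F1 is CO k / co K, so CO k is a parental gamete class with expected frequency (1 − r)/2 = 0.688/2 = 0.3440.
Expected number = 0.3440 × 200 = 68.80 ≈ 69.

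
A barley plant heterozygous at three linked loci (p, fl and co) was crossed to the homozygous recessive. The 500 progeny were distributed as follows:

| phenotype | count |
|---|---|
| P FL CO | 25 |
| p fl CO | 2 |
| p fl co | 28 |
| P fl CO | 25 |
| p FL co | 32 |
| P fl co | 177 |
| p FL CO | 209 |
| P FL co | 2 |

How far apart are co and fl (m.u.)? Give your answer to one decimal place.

12.2 m.u.

The two most frequent reciprocal classes, P fl co and p FL CO, are the parental types, so the F1 was P fl co / p FL CO.
The two rarest classes, P FL co and p fl CO, are the double crossovers. Comparing them with the parentals, only the fl allele has switched, so fl is the middle locus and the order is co – fl – p.
Crossovers in the co–fl interval produce the single-crossover classes P fl CO and p FL co (25 + 32 = 57) plus the double crossovers (4).
RF(co–fl) = (57 + 4) / 500 = 61/500 = 0.1220 → 12.2 m.u.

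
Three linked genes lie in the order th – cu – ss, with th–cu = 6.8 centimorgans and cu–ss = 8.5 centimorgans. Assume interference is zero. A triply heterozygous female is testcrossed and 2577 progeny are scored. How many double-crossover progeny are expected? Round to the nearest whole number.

15

Map distances give recombination frequencies of 0.068 and 0.085 for the two intervals.
With no interference, expected double-crossover frequency = 0.068 × 0.085 = 0.00578.
Expected number = 0.00578 × 2577 = 14.90 ≈ 15.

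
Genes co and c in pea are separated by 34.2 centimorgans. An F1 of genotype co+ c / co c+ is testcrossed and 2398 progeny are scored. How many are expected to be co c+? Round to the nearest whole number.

A map distance of 34.2 centimorgans corresponds to a recombination frequency of 0.342.
The F1 is co+ c / co c+, so co c+ is a parental gamete class with expected frequency (1 − r)/2 = 0.658/2 = 0.3290.
Expected number = 0.3290 × 2398 = 788.94 ≈ 789.

789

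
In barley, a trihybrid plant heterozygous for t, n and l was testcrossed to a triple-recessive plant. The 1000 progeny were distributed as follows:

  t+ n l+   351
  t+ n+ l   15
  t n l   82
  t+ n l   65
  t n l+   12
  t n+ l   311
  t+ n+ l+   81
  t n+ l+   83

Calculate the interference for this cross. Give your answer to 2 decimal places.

The two most frequent reciprocal classes, t+ n l+ and t n+ l, are the parental types, so the F1 was t+ n l+ / t n+ l.
The two rarest classes, t n l+ and t+ n+ l, are the double crossovers. Comparing them with the parentals, only the t allele has switched, so t is the middle locus and the order is l – t – n.
l–t: (148 + 27)/1000 = 0.1750; t–n: (163 + 27)/1000 = 0.1900.
Expected DCO frequency = 0.1750 × 0.1900 ≈ 0.03325; observed = 27/1000 ≈ 0.02700.
Coefficient of coincidence = 0.02700/0.03325 ≈ 0.81; interference = 1 − 0.81 = 0.19.

0.19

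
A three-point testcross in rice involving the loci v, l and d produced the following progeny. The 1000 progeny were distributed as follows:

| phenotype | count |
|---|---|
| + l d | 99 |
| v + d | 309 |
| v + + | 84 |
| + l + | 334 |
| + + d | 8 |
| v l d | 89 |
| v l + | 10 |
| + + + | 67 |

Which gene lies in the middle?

The two most frequent reciprocal classes, + l + and v + d, are the parental types, so the F1 was + l + / v + d.
The two rarest classes, v l + and + + d, are the double crossovers. Comparing them with the parentals, only the v allele has switched, so v is the middle locus and the order is l – v – d.

v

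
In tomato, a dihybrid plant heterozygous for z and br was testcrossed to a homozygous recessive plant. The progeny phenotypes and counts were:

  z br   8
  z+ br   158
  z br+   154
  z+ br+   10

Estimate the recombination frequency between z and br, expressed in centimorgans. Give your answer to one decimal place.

5.5 centimorgans

The two most frequent classes, z+ br (158) and z br+ (154), are the parental types, so the F1 was z+ br / z br+.
The recombinant classes are z+ br+ and z br: 10 + 8 = 18.
Recombination frequency = 18/330 = 0.0545 ≈ 5.5%, i.e. 5.5 centimorgans.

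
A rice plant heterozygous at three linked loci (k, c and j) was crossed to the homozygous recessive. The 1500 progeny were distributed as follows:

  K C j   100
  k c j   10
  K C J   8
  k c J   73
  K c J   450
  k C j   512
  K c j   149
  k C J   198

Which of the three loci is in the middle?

The two most frequent reciprocal classes, K c J and k C j, are the parental types, so the F1 was K c J / k C j.
The two rarest classes, K C J and k c j, are the double crossovers. Comparing them with the parentals, only the c allele has switched, so c is the middle locus and the order is j – c – k.

c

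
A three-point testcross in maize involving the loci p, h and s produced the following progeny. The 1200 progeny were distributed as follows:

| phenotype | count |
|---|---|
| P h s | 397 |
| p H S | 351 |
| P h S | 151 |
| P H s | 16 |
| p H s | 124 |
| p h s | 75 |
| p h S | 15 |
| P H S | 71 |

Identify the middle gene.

The two most frequent reciprocal classes, P h s and p H S, are the parental types, so the F1 was P h s / p H S.
The two rarest classes, P H s and p h S, are the double crossovers. Comparing them with the parentals, only the h allele has switched, so h is the middle locus and the order is p – h – s.

h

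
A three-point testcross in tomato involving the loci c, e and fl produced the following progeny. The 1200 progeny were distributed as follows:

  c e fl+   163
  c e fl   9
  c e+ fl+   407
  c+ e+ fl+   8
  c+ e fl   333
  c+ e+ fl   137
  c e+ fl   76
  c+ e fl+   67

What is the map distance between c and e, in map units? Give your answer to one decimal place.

26.4 map units

The two most frequent reciprocal classes, c+ e fl and c e+ fl+, are the parental types, so the F1 was c+ e fl / c e+ fl+.
The two rarest classes, c e fl and c+ e+ fl+, are the double crossovers. Comparing them with the parentals, only the c allele has switched, so c is the middle locus and the order is fl – c – e.
Crossovers in the c–e interval produce the single-crossover classes c+ e+ fl and c e fl+ (137 + 163 = 300) plus the double crossovers (17).
RF(c–e) = (300 + 17) / 1200 = 317/1200 = 0.2642 → 26.4 map units.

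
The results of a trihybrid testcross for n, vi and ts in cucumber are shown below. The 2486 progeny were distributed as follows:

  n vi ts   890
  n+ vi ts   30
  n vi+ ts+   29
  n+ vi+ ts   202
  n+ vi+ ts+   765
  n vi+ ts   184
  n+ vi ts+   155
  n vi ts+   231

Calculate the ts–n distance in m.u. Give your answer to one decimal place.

The two most frequent reciprocal classes, n+ vi+ ts+ and n vi ts, are the parental types, so the F1 was n+ vi+ ts+ / n vi ts.
The two rarest classes, n vi+ ts+ and n+ vi ts, are the double crossovers. Comparing them with the parentals, only the n allele has switched, so n is the middle locus and the order is vi – n – ts.
Crossovers in the n–ts interval produce the single-crossover classes n+ vi+ ts and n vi ts+ (202 + 231 = 433) plus the double crossovers (59).
RF(n–ts) = (433 + 59) / 2486 = 492/2486 = 0.1979 → 19.8 m.u.

19.8 m.u.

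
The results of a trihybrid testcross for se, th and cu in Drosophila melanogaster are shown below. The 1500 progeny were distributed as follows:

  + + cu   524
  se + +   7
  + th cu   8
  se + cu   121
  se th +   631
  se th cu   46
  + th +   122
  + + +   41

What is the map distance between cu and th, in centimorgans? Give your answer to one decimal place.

The two most frequent reciprocal classes, + + cu and se th +, are the parental types, so the F1 was + + cu / se th +.
The two rarest classes, + th cu and se + +, are the double crossovers. Comparing them with the parentals, only the th allele has switched, so th is the middle locus and the order is se – th – cu.
Crossovers in the th–cu interval produce the single-crossover classes + + + and se th cu (41 + 46 = 87) plus the double crossovers (15).
RF(th–cu) = (87 + 15) / 1500 = 102/1500 = 0.0680 → 6.8 centimorgans.

6.8 centimorgans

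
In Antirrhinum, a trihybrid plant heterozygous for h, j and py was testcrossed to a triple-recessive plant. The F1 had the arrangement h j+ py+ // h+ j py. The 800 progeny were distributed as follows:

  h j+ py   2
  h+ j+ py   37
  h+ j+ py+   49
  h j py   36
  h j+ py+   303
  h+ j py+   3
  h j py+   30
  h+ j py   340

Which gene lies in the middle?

py

The two rarest classes, h j+ py and h+ j py+, are the double crossovers. Comparing them with the parentals, only the py allele has switched, so py is the middle locus and the order is j – py – h.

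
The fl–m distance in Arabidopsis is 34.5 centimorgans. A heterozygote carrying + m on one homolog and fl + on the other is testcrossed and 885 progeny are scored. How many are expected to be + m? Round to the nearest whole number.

A map distance of 34.5 centimorgans corresponds to a recombination frequency of 0.345.
The F1 is + m / fl +, so + m is a parental gamete class with expected frequency (1 − r)/2 = 0.655/2 = 0.3275.
Expected number = 0.3275 × 885 = 289.84 ≈ 290.

290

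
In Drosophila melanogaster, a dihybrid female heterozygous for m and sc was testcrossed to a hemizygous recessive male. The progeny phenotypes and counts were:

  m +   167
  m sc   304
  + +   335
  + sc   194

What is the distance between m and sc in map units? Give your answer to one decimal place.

36.1 map units

The two most frequent classes, + + (335) and m sc (304), are the parental types, so the F1 was + + / m sc.
The recombinant classes are + sc and m +: 194 + 167 = 361.
Recombination frequency = 361/1000 = 0.3610 ≈ 36.1%, i.e. 36.1 map units.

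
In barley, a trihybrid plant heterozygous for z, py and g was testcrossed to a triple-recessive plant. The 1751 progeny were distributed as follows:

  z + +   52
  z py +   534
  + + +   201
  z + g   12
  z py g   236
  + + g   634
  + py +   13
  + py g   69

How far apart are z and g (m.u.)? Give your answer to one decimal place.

The two most frequent reciprocal classes, + + g and z py +, are the parental types, so the F1 was + + g / z py +.
The two rarest classes, z + g and + py +, are the double crossovers. Comparing them with the parentals, only the z allele has switched, so z is the middle locus and the order is g – z – py.
Crossovers in the g–z interval produce the single-crossover classes + + + and z py g (201 + 236 = 437) plus the double crossovers (25).
RF(g–z) = (437 + 25) / 1751 = 462/1751 = 0.2638 → 26.4 m.u.

26.4 m.u.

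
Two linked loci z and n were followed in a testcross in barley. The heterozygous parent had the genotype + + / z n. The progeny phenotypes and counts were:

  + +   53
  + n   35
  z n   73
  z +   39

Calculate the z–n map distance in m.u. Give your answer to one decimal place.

The recombinant classes are + n and z +: 35 + 39 = 74.
Recombination frequency = 74/200 = 0.3700 ≈ 37.0%, i.e. 37.0 m.u.

37.0 m.u.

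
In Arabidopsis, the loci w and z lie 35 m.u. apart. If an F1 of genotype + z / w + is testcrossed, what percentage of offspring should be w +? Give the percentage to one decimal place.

32.5%

A map distance of 35 m.u. corresponds to a recombination frequency of 0.350.
The F1 is + z / w +, so w + is a parental gamete class with expected frequency (1 − r)/2 = 0.650/2 = 0.3250.
That is 0.3250 = 32.5% of the progeny.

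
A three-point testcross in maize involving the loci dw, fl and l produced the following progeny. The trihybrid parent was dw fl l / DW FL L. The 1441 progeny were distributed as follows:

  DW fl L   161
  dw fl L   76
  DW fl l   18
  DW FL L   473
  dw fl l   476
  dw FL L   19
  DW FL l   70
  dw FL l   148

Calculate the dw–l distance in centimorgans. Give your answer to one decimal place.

The two rarest classes, DW fl l and dw FL L, are the double crossovers. Comparing them with the parentals, only the dw allele has switched, so dw is the middle locus and the order is l – dw – fl.
Crossovers in the l–dw interval produce the single-crossover classes dw fl L and DW FL l (76 + 70 = 146) plus the double crossovers (37).
RF(l–dw) = (146 + 37) / 1441 = 183/1441 = 0.1270 → 12.7 centimorgans.

12.7 centimorgans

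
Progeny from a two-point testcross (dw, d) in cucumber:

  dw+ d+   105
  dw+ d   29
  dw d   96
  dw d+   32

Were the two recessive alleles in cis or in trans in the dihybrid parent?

cis

The two most frequent classes are dw+ d+ (105) and dw d (96); these are the parental (non-recombinant) types.
So the F1 carried dw+ d+ on one chromosome and dw d on the other — the recessive alleles are on the same chromosome (cis / coupling).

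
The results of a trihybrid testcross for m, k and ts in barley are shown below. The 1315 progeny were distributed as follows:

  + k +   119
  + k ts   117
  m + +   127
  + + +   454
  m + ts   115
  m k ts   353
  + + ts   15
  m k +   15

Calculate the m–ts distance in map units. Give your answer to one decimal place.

20.8 map units

The two most frequent reciprocal classes, m k ts and + + +, are the parental types, so the F1 was m k ts / + + +.
The two rarest classes, m k + and + + ts, are the double crossovers. Comparing them with the parentals, only the ts allele has switched, so ts is the middle locus and the order is m – ts – k.
Crossovers in the m–ts interval produce the single-crossover classes + k ts and m + + (117 + 127 = 244) plus the double crossovers (30).
RF(m–ts) = (244 + 30) / 1315 = 274/1315 = 0.2084 → 20.8 map units.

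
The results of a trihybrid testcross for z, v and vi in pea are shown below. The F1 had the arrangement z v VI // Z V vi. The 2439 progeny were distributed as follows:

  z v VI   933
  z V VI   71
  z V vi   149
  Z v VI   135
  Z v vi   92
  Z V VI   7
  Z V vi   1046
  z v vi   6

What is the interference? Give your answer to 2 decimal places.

The two rarest classes, z v vi and Z V VI, are the double crossovers. Comparing them with the parentals, only the vi allele has switched, so vi is the middle locus and the order is v – vi – z.
v–vi: (163 + 13)/2439 = 0.0722; vi–z: (284 + 13)/2439 = 0.1218.
Expected DCO frequency = 0.0722 × 0.1218 ≈ 0.00879; observed = 13/2439 ≈ 0.00533.
Coefficient of coincidence = 0.00533/0.00879 ≈ 0.61; interference = 1 − 0.61 = 0.39.

0.39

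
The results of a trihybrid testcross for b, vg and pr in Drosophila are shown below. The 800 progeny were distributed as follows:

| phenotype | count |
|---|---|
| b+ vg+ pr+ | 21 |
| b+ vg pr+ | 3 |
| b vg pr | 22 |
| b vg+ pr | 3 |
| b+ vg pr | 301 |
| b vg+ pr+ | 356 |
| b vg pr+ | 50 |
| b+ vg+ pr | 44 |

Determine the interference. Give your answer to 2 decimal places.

0.02

The two most frequent reciprocal classes, b+ vg pr and b vg+ pr+, are the parental types, so the F1 was b+ vg pr / b vg+ pr+.
The two rarest classes, b+ vg pr+ and b vg+ pr, are the double crossovers. Comparing them with the parentals, only the pr allele has switched, so pr is the middle locus and the order is vg – pr – b.
vg–pr: (94 + 6)/800 = 0.1250; pr–b: (43 + 6)/800 = 0.0612.
Expected DCO frequency = 0.1250 × 0.0612 ≈ 0.00765; observed = 6/800 ≈ 0.00750.
Coefficient of coincidence = 0.00750/0.00765 ≈ 0.98; interference = 1 − 0.98 = 0.02.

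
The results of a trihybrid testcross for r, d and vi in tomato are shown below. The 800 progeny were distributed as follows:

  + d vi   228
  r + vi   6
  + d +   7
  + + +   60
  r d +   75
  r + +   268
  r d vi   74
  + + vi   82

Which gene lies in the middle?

vi

The two most frequent reciprocal classes, + d vi and r + +, are the parental types, so the F1 was + d vi / r + +.
The two rarest classes, + d + and r + vi, are the double crossovers. Comparing them with the parentals, only the vi allele has switched, so vi is the middle locus and the order is r – vi – d.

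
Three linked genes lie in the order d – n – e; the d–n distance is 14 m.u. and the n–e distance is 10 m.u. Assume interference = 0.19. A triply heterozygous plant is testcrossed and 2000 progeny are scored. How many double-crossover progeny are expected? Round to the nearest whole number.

23

Map distances give recombination frequencies of 0.140 and 0.100 for the two intervals.
With interference 0.19 (so coincidence = 0.81), expected double-crossover frequency = 0.140 × 0.100 × 0.81 = 0.01134.
Expected number = 0.01134 × 2000 = 22.68 ≈ 23.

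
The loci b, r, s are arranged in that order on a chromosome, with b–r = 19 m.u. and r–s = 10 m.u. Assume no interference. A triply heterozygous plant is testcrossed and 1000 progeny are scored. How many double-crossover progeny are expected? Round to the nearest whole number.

19

Map distances give recombination frequencies of 0.190 and 0.100 for the two intervals.
With no interference, expected double-crossover frequency = 0.190 × 0.100 = 0.01900.
Expected number = 0.01900 × 1000 = 19.00 ≈ 19.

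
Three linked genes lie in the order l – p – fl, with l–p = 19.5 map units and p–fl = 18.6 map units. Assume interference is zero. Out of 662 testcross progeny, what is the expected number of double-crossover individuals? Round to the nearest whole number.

Map distances give recombination frequencies of 0.195 and 0.186 for the two intervals.
With no interference, expected double-crossover frequency = 0.195 × 0.186 = 0.03627.
Expected number = 0.03627 × 662 = 24.01 ≈ 24.

24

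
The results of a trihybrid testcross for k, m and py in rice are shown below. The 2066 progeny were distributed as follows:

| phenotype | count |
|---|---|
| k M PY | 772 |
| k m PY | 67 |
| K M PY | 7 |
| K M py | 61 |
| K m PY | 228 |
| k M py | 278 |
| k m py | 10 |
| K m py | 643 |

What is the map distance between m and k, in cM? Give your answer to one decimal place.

The two most frequent reciprocal classes, k M PY and K m py, are the parental types, so the F1 was k M PY / K m py.
The two rarest classes, K M PY and k m py, are the double crossovers. Comparing them with the parentals, only the k allele has switched, so k is the middle locus and the order is py – k – m.
Crossovers in the k–m interval produce the single-crossover classes k m PY and K M py (67 + 61 = 128) plus the double crossovers (17).
RF(k–m) = (128 + 17) / 2066 = 145/2066 = 0.0702 → 7.0 cM.

7.0 cM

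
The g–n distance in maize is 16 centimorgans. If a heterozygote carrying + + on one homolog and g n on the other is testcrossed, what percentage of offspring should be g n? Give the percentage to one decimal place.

42.0%

A map distance of 16 centimorgans corresponds to a recombination frequency of 0.160.
The F1 is + + / g n, so g n is a parental gamete class with expected frequency (1 − r)/2 = 0.840/2 = 0.4200.
That is 0.4200 = 42.0% of the progeny.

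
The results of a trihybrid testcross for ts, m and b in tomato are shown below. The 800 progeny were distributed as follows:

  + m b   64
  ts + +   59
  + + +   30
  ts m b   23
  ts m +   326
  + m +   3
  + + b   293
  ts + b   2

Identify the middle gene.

ts

The two most frequent reciprocal classes, ts m + and + + b, are the parental types, so the F1 was ts m + / + + b.
The two rarest classes, + m + and ts + b, are the double crossovers. Comparing them with the parentals, only the ts allele has switched, so ts is the middle locus and the order is b – ts – m.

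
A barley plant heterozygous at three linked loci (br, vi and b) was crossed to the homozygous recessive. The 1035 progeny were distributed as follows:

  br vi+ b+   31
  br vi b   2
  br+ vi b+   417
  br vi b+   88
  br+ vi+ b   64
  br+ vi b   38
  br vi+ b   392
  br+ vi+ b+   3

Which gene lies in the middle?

vi

The two most frequent reciprocal classes, br+ vi b+ and br vi+ b, are the parental types, so the F1 was br+ vi b+ / br vi+ b.
The two rarest classes, br+ vi+ b+ and br vi b, are the double crossovers. Comparing them with the parentals, only the vi allele has switched, so vi is the middle locus and the order is br – vi – b.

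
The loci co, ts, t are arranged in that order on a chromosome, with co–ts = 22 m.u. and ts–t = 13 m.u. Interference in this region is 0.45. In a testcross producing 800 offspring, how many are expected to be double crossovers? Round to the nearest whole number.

13

Map distances give recombination frequencies of 0.220 and 0.130 for the two intervals.
With interference 0.45 (so coincidence = 0.55), expected double-crossover frequency = 0.220 × 0.130 × 0.55 = 0.01573.
Expected number = 0.01573 × 800 = 12.58 ≈ 13.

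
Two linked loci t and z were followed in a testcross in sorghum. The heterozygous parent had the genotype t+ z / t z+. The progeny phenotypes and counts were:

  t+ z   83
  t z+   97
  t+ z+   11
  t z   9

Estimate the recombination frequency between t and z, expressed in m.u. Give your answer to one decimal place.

10.0 m.u.

The recombinant classes are t+ z+ and t z: 11 + 9 = 20.
Recombination frequency = 20/200 = 0.1000 ≈ 10.0%, i.e. 10.0 m.u.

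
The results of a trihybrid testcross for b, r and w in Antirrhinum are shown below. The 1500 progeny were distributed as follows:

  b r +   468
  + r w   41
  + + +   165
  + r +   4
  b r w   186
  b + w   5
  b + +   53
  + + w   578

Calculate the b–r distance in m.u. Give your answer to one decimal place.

6.9 m.u.

The two most frequent reciprocal classes, b r + and + + w, are the parental types, so the F1 was b r + / + + w.
The two rarest classes, + r + and b + w, are the double crossovers. Comparing them with the parentals, only the b allele has switched, so b is the middle locus and the order is w – b – r.
Crossovers in the b–r interval produce the single-crossover classes b + + and + r w (53 + 41 = 94) plus the double crossovers (9).
RF(b–r) = (94 + 9) / 1500 = 103/1500 = 0.0687 → 6.9 m.u.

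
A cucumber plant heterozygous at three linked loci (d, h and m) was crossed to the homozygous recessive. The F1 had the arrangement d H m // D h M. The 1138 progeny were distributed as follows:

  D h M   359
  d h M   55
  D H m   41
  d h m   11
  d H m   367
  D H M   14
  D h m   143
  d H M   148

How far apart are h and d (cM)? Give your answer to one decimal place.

The two rarest classes, d h m and D H M, are the double crossovers. Comparing them with the parentals, only the h allele has switched, so h is the middle locus and the order is d – h – m.
Crossovers in the d–h interval produce the single-crossover classes D H m and d h M (41 + 55 = 96) plus the double crossovers (25).
RF(d–h) = (96 + 25) / 1138 = 121/1138 = 0.1063 → 10.6 cM.

10.6 cM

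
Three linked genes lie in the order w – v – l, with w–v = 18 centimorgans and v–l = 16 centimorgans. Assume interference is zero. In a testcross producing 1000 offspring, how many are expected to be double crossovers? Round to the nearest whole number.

29

Map distances give recombination frequencies of 0.180 and 0.160 for the two intervals.
With no interference, expected double-crossover frequency = 0.180 × 0.160 = 0.02880.
Expected number = 0.02880 × 1000 = 28.80 ≈ 29.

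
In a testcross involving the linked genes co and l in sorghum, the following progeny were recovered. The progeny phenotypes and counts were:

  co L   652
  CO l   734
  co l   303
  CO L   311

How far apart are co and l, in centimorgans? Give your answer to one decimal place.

30.7 centimorgans

The two most frequent classes, CO l (734) and co L (652), are the parental types, so the F1 was CO l / co L.
The recombinant classes are CO L and co l: 311 + 303 = 614.
Recombination frequency = 614/2000 = 0.3070 ≈ 30.7%, i.e. 30.7 centimorgans.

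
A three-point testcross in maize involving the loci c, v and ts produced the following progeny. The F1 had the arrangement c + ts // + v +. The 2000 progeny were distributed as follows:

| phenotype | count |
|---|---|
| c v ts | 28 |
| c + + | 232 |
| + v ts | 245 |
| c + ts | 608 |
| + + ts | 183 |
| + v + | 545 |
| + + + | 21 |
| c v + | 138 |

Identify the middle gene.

v

The two rarest classes, c v ts and + + +, are the double crossovers. Comparing them with the parentals, only the v allele has switched, so v is the middle locus and the order is c – v – ts.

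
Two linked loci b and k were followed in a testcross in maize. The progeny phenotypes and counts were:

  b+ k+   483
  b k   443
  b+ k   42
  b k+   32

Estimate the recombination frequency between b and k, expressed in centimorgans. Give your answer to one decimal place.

7.4 centimorgans

The two most frequent classes, b+ k+ (483) and b k (443), are the parental types, so the F1 was b+ k+ / b k.
The recombinant classes are b+ k and b k+: 42 + 32 = 74.
Recombination frequency = 74/1000 = 0.0740 ≈ 7.4%, i.e. 7.4 centimorgans.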